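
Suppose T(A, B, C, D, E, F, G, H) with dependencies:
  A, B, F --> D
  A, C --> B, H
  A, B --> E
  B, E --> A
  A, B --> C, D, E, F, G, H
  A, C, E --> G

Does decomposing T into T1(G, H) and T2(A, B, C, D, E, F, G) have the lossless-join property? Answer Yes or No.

The shared attributes are {G} and {G}⁺ = {G}.
The closure covers neither T1 nor T2 entirely; the join is not lossless.

No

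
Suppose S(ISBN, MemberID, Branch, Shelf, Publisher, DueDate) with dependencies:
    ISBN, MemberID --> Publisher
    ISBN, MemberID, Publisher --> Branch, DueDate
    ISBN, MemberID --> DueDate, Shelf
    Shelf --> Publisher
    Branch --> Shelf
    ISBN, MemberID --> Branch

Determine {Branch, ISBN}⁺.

{Branch, ISBN, Publisher, Shelf}

Start with {Branch, ISBN}.
Branch --> Shelf applies; add {Shelf} → now {Branch, ISBN, Shelf}.
Shelf --> Publisher applies; add {Publisher} → now {Branch, ISBN, Publisher, Shelf}.
No further FD applies.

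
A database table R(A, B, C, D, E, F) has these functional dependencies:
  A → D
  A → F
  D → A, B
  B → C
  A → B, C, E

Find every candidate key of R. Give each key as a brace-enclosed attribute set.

{A}, {D}

Closure of {A} is {A, B, C, D, E, F}, the whole schema; {A} is a candidate key.
Closure of {D} is {A, B, C, D, E, F}, the whole schema; {D} is a candidate key.
Any other superkey properly contains one of these, so there are no further candidate keys.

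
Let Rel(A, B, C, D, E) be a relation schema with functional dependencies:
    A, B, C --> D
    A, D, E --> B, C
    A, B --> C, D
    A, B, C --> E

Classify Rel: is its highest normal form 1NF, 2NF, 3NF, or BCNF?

Candidate keys: {A, B}, {A, D, E}. Prime attributes: {A, B, D, E}.
The left-hand side of every FD is a superkey, so BCNF is satisfied.

BCNF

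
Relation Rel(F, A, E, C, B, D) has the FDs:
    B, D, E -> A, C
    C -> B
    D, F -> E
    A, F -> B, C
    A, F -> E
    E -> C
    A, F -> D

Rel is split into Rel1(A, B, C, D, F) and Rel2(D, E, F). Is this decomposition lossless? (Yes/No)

Rel1 ∩ Rel2 = {D, F}; its closure under F is {A, B, C, D, E, F}.
Since Rel1 ⊆ {A, B, C, D, E, F}, the intersection is a superkey of Rel1; the decomposition is lossless.

Yes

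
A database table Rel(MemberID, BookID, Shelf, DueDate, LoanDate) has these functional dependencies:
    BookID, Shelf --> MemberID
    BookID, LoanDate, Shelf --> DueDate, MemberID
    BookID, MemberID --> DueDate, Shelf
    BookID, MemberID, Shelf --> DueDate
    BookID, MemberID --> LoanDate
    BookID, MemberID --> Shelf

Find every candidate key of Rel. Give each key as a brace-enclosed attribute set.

{BookID, MemberID}, {BookID, Shelf}

Attributes never on any right-hand side: {BookID} — every candidate key must contain it.
{BookID, MemberID} is a candidate key since {BookID, MemberID}⁺ = {BookID, DueDate, LoanDate, MemberID, Shelf} covers every attribute.
{BookID, Shelf} is a candidate key since {BookID, Shelf}⁺ = {BookID, DueDate, LoanDate, MemberID, Shelf} covers every attribute.
Any other superkey properly contains one of these, so there are no further candidate keys.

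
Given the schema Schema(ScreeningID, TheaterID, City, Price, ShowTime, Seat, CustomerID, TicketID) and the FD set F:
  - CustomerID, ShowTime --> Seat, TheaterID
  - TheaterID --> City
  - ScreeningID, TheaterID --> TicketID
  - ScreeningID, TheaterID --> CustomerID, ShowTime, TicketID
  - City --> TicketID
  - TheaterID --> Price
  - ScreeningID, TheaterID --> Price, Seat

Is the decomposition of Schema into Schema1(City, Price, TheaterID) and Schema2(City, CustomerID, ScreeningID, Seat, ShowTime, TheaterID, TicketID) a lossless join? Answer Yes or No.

Schema1 ∩ Schema2 = {City, TheaterID}; its closure under F is {City, Price, TheaterID, TicketID}.
Schema1 is contained in that closure, so Schema1 ∩ Schema2 --> Schema1 holds and the join is lossless.

Yes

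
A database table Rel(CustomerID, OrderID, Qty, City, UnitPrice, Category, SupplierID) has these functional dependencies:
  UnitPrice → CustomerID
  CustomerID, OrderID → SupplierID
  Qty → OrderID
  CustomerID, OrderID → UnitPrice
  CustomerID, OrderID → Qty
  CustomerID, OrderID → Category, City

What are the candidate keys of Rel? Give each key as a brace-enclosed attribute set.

Closure of {CustomerID, OrderID} is {Category, City, CustomerID, OrderID, Qty, SupplierID, UnitPrice}, the whole schema; {CustomerID, OrderID} is a candidate key.
Closure of {CustomerID, Qty} is {Category, City, CustomerID, OrderID, Qty, SupplierID, UnitPrice}, the whole schema; {CustomerID, Qty} is a candidate key.
Closure of {OrderID, UnitPrice} is {Category, City, CustomerID, OrderID, Qty, SupplierID, UnitPrice}, the whole schema; {OrderID, UnitPrice} is a candidate key.
Closure of {Qty, UnitPrice} is {Category, City, CustomerID, OrderID, Qty, SupplierID, UnitPrice}, the whole schema; {Qty, UnitPrice} is a candidate key.
Any other superkey properly contains one of these, so there are no further candidate keys.

{CustomerID, OrderID}, {CustomerID, Qty}, {OrderID, UnitPrice}, {Qty, UnitPrice}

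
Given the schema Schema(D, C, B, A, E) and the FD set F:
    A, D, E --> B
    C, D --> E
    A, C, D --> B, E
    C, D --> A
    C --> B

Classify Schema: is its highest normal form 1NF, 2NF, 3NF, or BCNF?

1NF

Candidate key: {C, D}. Prime attributes: {C, D}.
For A, D, E --> B we have {A, D, E}⁺ = {A, B, D, E}; {A, D, E} is not a superkey, so BCNF fails.
A, D, E --> B has non-prime {B} on the right and a non-superkey on the left, so 3NF fails.
{C} is a proper subset of the key {C, D}, and {C}⁺ contains the non-prime attribute {B} — a partial dependency, so 2NF is violated.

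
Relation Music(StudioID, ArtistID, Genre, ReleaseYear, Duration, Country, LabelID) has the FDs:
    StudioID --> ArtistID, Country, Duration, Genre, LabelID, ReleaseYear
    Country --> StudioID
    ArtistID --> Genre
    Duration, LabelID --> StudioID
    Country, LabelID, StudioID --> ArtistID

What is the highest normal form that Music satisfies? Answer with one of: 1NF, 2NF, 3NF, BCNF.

2NF

Candidate keys: {Country}, {Duration, LabelID}, {StudioID}. Prime attributes: {Country, Duration, LabelID, StudioID}.
For ArtistID --> Genre we have {ArtistID}⁺ = {ArtistID, Genre}; {ArtistID} is not a superkey, so BCNF fails.
Because {Genre} is non-prime and the left side of ArtistID --> Genre is not a superkey, the relation is not in 3NF.
No proper subset of a key has a non-prime attribute in its closure, so there is no partial dependency; 2NF holds.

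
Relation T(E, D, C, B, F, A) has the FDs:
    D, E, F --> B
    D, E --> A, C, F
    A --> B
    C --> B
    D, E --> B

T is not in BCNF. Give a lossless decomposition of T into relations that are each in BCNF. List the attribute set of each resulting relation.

{A, B}; {A, C, D, E, F}

Candidate key of the original relation: {D, E}.
In {A, B, C, D, E, F}, {A} is not a superkey ({A}⁺ restricted to this set is {A, B}), so split on A --> B into {A, B} and {A, C, D, E, F}.
{A, B} has no BCNF violation.
{A, C, D, E, F} has no BCNF violation.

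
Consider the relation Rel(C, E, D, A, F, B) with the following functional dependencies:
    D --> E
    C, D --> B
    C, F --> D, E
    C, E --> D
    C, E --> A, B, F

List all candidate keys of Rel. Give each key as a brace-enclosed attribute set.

{C, D}, {C, E}, {C, F}

{C} never appears on the right of any FD, so every key must include it.
Closure of {C, D} is {A, B, C, D, E, F}, the whole schema; {C, D} is a candidate key.
Closure of {C, E} is {A, B, C, D, E, F}, the whole schema; {C, E} is a candidate key.
Closure of {C, F} is {A, B, C, D, E, F}, the whole schema; {C, F} is a candidate key.
These are minimal and exhaustive — every other superkey contains one of them.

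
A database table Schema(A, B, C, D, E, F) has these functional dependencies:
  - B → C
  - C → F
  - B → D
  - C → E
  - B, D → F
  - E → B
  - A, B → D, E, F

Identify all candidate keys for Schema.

{A, B}, {A, C}, {A, E}

{A} never appears on the right of any FD, so every key must include it.
{A, B} is a candidate key since {A, B}⁺ = {A, B, C, D, E, F} covers every attribute.
{A, C} is a candidate key since {A, C}⁺ = {A, B, C, D, E, F} covers every attribute.
{A, E} is a candidate key since {A, E}⁺ = {A, B, C, D, E, F} covers every attribute.
No proper subset of any of these is a key, and no other minimal superkey exists.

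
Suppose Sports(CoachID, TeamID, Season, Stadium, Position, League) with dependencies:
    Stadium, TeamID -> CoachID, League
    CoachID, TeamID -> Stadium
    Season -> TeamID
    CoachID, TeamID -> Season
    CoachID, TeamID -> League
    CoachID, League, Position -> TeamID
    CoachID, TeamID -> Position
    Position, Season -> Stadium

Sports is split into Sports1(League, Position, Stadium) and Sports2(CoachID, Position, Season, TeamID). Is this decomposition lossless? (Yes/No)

Sports1 ∩ Sports2 = {Position}; its closure under F is {Position}.
Neither Sports1 nor Sports2 is contained in that closure, so the decomposition is lossy.

No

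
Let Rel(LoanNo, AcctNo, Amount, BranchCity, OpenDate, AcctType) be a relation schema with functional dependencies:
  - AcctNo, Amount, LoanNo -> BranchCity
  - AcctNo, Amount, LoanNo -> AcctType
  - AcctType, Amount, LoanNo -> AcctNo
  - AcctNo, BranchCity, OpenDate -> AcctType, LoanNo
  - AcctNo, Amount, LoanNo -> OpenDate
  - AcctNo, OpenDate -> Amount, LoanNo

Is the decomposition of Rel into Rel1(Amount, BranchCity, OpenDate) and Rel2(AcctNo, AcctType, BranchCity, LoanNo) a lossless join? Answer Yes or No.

Rel1 ∩ Rel2 = {BranchCity}; its closure under F is {BranchCity}.
The closure covers neither Rel1 nor Rel2 entirely; the join is not lossless.

No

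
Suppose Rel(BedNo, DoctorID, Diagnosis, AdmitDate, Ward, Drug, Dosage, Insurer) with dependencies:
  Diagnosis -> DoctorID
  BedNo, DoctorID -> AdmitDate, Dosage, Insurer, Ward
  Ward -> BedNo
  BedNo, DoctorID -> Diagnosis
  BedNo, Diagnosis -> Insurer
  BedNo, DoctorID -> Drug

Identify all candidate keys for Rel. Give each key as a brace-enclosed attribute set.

{BedNo, Diagnosis}, {BedNo, DoctorID}, {Diagnosis, Ward}, {DoctorID, Ward}

Closure of {BedNo, Diagnosis} is {AdmitDate, BedNo, Diagnosis, DoctorID, Dosage, Drug, Insurer, Ward}, the whole schema; {BedNo, Diagnosis} is a candidate key.
Closure of {BedNo, DoctorID} is {AdmitDate, BedNo, Diagnosis, DoctorID, Dosage, Drug, Insurer, Ward}, the whole schema; {BedNo, DoctorID} is a candidate key.
Closure of {Diagnosis, Ward} is {AdmitDate, BedNo, Diagnosis, DoctorID, Dosage, Drug, Insurer, Ward}, the whole schema; {Diagnosis, Ward} is a candidate key.
Closure of {DoctorID, Ward} is {AdmitDate, BedNo, Diagnosis, DoctorID, Dosage, Drug, Insurer, Ward}, the whole schema; {DoctorID, Ward} is a candidate key.
Any other superkey properly contains one of these, so there are no further candidate keys.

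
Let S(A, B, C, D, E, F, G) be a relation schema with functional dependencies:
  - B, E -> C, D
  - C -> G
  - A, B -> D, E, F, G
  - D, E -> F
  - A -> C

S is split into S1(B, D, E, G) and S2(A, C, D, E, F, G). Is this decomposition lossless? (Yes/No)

S1 ∩ S2 = {D, E, G}; its closure under F is {D, E, F, G}.
Neither S1 nor S2 is contained in that closure, so the decomposition is lossy.

No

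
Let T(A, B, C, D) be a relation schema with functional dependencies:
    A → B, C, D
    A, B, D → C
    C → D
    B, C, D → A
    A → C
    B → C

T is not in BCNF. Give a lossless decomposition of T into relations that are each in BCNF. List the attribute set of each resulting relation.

{A, B, C}; {C, D}

Candidate keys of the original relation: {A}, {B}.
{A, B, C, D}: {C} determines {C, D} here but is not a superkey — split on C → D, giving {C, D} and {A, B, C}.
{C, D} has no BCNF violation.
{A, B, C} has no BCNF violation.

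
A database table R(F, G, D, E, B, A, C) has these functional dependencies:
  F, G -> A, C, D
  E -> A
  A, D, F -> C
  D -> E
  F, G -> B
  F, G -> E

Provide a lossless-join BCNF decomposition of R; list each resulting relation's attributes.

Candidate key of the original relation: {F, G}.
{A, B, C, D, E, F, G}: {E} determines {A, E} here but is not a superkey — split on E -> A, giving {A, E} and {B, C, D, E, F, G}.
{A, E} is in BCNF.
{B, C, D, E, F, G}: {D} determines {D, E} here but is not a superkey — split on D -> E, giving {D, E} and {B, C, D, F, G}.
{D, E} is in BCNF.
{B, C, D, F, G}: {D, F} determines {C, D, F} here but is not a superkey — split on D, F -> C, giving {C, D, F} and {B, D, F, G}.
{C, D, F} is in BCNF.
{B, D, F, G} is in BCNF.

{A, E}; {B, D, F, G}; {C, D, F}; {D, E}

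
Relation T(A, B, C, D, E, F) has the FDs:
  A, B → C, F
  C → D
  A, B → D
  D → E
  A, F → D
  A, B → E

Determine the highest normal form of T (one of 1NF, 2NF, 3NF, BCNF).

2NF

Candidate key: {A, B}. Prime attributes: {A, B}.
C → D: {C}⁺ = {C, D, E}, which is not all of the attributes, so the left side is not a superkey — BCNF is violated.
Because {D} is non-prime and the left side of C → D is not a superkey, the relation is not in 3NF.
No non-prime attribute depends on a proper subset of any candidate key, so 2NF holds.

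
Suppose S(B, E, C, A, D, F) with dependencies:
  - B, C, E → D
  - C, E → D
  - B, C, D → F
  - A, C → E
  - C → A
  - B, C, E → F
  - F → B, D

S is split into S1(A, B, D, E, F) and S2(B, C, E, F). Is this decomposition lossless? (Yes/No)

S1 ∩ S2 = {B, E, F}; its closure under F is {B, D, E, F}.
Neither S1 nor S2 is contained in that closure, so the decomposition is lossy.

No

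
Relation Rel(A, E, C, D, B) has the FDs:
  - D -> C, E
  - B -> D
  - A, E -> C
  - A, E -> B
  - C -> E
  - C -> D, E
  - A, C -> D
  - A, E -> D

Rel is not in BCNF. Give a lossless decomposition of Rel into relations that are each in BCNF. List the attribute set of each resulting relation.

Candidate keys of the original relation: {A, B}, {A, C}, {A, D}, {A, E}.
Within {A, B, C, D, E}: {D}⁺ ∩ {A, B, C, D, E} = {C, D, E}, not the whole set, so D -> C, E violates BCNF; decompose into {C, D, E} and {A, B, D}.
{C, D, E}: every determinant is a superkey — BCNF.
Within {A, B, D}: {B}⁺ ∩ {A, B, D} = {B, D}, not the whole set, so B -> D violates BCNF; decompose into {B, D} and {A, B}.
{B, D}: every determinant is a superkey — BCNF.
{A, B}: every determinant is a superkey — BCNF.

{A, B}; {B, D}; {C, D, E}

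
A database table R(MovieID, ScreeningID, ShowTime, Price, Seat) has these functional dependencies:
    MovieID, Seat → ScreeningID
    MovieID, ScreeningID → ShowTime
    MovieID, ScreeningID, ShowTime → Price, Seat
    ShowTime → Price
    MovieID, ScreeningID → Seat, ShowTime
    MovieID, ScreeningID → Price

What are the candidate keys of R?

No FD produces {MovieID}, so it must be in every candidate key.
{MovieID, ScreeningID}⁺ = {MovieID, Price, ScreeningID, Seat, ShowTime} — all of the relation — so {MovieID, ScreeningID} is a candidate key.
{MovieID, Seat}⁺ = {MovieID, Price, ScreeningID, Seat, ShowTime} — all of the relation — so {MovieID, Seat} is a candidate key.
No proper subset of any of these is a key, and no other minimal superkey exists.

{MovieID, ScreeningID}, {MovieID, Seat}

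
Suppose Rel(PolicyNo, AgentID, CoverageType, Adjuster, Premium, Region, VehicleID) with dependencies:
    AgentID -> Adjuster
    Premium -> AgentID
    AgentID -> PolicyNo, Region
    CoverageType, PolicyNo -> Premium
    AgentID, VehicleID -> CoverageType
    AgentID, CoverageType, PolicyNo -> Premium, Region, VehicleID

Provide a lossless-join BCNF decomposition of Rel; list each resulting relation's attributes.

{Adjuster, AgentID, PolicyNo, Region}; {AgentID, Premium}; {CoverageType, Premium, VehicleID}

Candidate keys of the original relation: {AgentID, CoverageType}, {AgentID, VehicleID}, {CoverageType, PolicyNo}, {CoverageType, Premium}, {Premium, VehicleID}.
Within {Adjuster, AgentID, CoverageType, PolicyNo, Premium, Region, VehicleID}: {AgentID}⁺ ∩ {Adjuster, AgentID, CoverageType, PolicyNo, Premium, Region, VehicleID} = {Adjuster, AgentID, PolicyNo, Region}, not the whole set, so AgentID -> Adjuster, PolicyNo, Region violates BCNF; decompose into {Adjuster, AgentID, PolicyNo, Region} and {AgentID, CoverageType, Premium, VehicleID}.
{Adjuster, AgentID, PolicyNo, Region} has no BCNF violation.
Within {AgentID, CoverageType, Premium, VehicleID}: {Premium}⁺ ∩ {AgentID, CoverageType, Premium, VehicleID} = {AgentID, Premium}, not the whole set, so Premium -> AgentID violates BCNF; decompose into {AgentID, Premium} and {CoverageType, Premium, VehicleID}.
{AgentID, Premium} has no BCNF violation.
{CoverageType, Premium, VehicleID} has no BCNF violation.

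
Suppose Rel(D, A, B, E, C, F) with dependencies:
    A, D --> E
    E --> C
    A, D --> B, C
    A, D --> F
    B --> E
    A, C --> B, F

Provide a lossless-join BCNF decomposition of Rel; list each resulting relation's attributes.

Candidate key of the original relation: {A, D}.
{A, B, C, D, E, F}: {E} determines {C, E} here but is not a superkey — split on E --> C, giving {C, E} and {A, B, D, E, F}.
{C, E}: every determinant is a superkey — BCNF.
{A, B, D, E, F}: {B} determines {B, E} here but is not a superkey — split on B --> E, giving {B, E} and {A, B, D, F}.
{B, E}: every determinant is a superkey — BCNF.
{A, B, D, F}: {A, B} determines {A, B, F} here but is not a superkey — split on A, B --> F, giving {A, B, F} and {A, B, D}.
{A, B, F}: every determinant is a superkey — BCNF.
{A, B, D}: every determinant is a superkey — BCNF.

{A, B, D}; {A, B, F}; {B, E}; {C, E}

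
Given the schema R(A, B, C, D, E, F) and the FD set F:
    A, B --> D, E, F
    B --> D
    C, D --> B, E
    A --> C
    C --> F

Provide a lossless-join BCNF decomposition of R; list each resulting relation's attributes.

Candidate keys of the original relation: {A, B}, {A, D}.
{A, B, C, D, E, F}: {B} determines {B, D} here but is not a superkey — split on B --> D, giving {B, D} and {A, B, C, E, F}.
{B, D}: every determinant is a superkey — BCNF.
{A, B, C, E, F}: {A} determines {A, C, F} here but is not a superkey — split on A --> C, F, giving {A, C, F} and {A, B, E}.
{A, C, F}: {C} determines {C, F} here but is not a superkey — split on C --> F, giving {C, F} and {A, C}.
{C, F}: every determinant is a superkey — BCNF.
{A, C}: every determinant is a superkey — BCNF.
{A, B, E}: every determinant is a superkey — BCNF.

{A, B, E}; {A, C}; {B, D}; {C, F}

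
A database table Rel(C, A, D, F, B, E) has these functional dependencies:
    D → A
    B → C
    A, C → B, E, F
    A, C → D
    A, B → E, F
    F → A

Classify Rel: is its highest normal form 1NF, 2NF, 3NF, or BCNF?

3NF

Candidate keys: {A, B}, {A, C}, {B, D}, {B, F}, {C, D}, {C, F}. Prime attributes: {A, B, C, D, F}.
For D → A we have {D}⁺ = {A, D}; {D} is not a superkey, so BCNF fails.
Since {A} ⊆ prime attributes and every other non-superkey FD also has a prime right side, the schema is in 3NF.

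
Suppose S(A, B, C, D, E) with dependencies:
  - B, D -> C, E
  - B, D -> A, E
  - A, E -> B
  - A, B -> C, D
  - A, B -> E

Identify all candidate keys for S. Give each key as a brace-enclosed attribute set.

{A, B}, {A, E}, {B, D}

Closure of {A, B} is {A, B, C, D, E}, the whole schema; {A, B} is a candidate key.
Closure of {A, E} is {A, B, C, D, E}, the whole schema; {A, E} is a candidate key.
Closure of {B, D} is {A, B, C, D, E}, the whole schema; {B, D} is a candidate key.
These are minimal and exhaustive — every other superkey contains one of them.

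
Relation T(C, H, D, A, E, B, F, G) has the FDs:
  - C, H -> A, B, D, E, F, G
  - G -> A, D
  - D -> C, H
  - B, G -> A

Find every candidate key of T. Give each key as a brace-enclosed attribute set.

{D}⁺ = {A, B, C, D, E, F, G, H}, which is every attribute, so {D} is a candidate key.
{G}⁺ = {A, B, C, D, E, F, G, H}, which is every attribute, so {G} is a candidate key.
{C, H}⁺ = {A, B, C, D, E, F, G, H}, which is every attribute, so {C, H} is a candidate key.
Any other superkey properly contains one of these, so there are no further candidate keys.

{C, H}, {D}, {G}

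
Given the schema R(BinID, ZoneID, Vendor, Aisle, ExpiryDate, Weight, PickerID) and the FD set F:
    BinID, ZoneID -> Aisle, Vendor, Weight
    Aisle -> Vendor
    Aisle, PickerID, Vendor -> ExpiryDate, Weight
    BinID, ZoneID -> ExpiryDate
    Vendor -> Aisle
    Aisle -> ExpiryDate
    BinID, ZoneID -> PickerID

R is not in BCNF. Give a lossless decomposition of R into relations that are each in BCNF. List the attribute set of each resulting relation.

Candidate key of the original relation: {BinID, ZoneID}.
In {Aisle, BinID, ExpiryDate, PickerID, Vendor, Weight, ZoneID}, {Aisle} is not a superkey ({Aisle}⁺ restricted to this set is {Aisle, ExpiryDate, Vendor}), so split on Aisle -> ExpiryDate, Vendor into {Aisle, ExpiryDate, Vendor} and {Aisle, BinID, PickerID, Weight, ZoneID}.
{Aisle, ExpiryDate, Vendor}: every determinant is a superkey — BCNF.
In {Aisle, BinID, PickerID, Weight, ZoneID}, {Aisle, PickerID} is not a superkey ({Aisle, PickerID}⁺ restricted to this set is {Aisle, PickerID, Weight}), so split on Aisle, PickerID -> Weight into {Aisle, PickerID, Weight} and {Aisle, BinID, PickerID, ZoneID}.
{Aisle, PickerID, Weight}: every determinant is a superkey — BCNF.
{Aisle, BinID, PickerID, ZoneID}: every determinant is a superkey — BCNF.

{Aisle, BinID, PickerID, ZoneID}; {Aisle, ExpiryDate, Vendor}; {Aisle, PickerID, Weight}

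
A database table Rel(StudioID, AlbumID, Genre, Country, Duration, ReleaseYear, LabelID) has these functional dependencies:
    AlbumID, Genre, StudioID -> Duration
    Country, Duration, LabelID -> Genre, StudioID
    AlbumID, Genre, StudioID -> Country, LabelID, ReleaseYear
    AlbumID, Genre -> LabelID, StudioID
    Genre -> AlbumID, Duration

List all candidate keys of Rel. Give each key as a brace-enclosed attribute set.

{Country, Duration, LabelID}, {Genre}

{Genre}⁺ = {AlbumID, Country, Duration, Genre, LabelID, ReleaseYear, StudioID}, which is every attribute, so {Genre} is a candidate key.
{Country, Duration, LabelID}⁺ = {AlbumID, Country, Duration, Genre, LabelID, ReleaseYear, StudioID}, which is every attribute, so {Country, Duration, LabelID} is a candidate key.
These are minimal and exhaustive — every other superkey contains one of them.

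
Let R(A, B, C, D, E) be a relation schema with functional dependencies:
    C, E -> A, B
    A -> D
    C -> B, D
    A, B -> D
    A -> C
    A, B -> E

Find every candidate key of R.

{A}, {C, E}

Closure of {A} is {A, B, C, D, E}, the whole schema; {A} is a candidate key.
Closure of {C, E} is {A, B, C, D, E}, the whole schema; {C, E} is a candidate key.
No proper subset of any of these is a key, and no other minimal superkey exists.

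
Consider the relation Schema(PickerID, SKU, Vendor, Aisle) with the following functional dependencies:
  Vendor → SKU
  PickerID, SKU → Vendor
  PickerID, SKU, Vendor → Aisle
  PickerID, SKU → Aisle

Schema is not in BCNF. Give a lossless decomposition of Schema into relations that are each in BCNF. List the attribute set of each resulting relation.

{Aisle, PickerID, Vendor}; {SKU, Vendor}

Candidate keys of the original relation: {PickerID, SKU}, {PickerID, Vendor}.
Within {Aisle, PickerID, SKU, Vendor}: {Vendor}⁺ ∩ {Aisle, PickerID, SKU, Vendor} = {SKU, Vendor}, not the whole set, so Vendor → SKU violates BCNF; decompose into {SKU, Vendor} and {Aisle, PickerID, Vendor}.
{SKU, Vendor}: every determinant is a superkey — BCNF.
{Aisle, PickerID, Vendor}: every determinant is a superkey — BCNF.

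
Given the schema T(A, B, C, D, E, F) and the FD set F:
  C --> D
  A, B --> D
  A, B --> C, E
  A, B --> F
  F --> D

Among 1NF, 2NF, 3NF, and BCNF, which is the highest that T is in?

Candidate key: {A, B}. Prime attributes: {A, B}.
C --> D breaks BCNF: {C}⁺ = {C, D}, so {C} is not a superkey.
C --> D determines the non-prime attribute {D} from a non-superkey — 3NF is violated.
No non-prime attribute depends on a proper subset of any candidate key, so 2NF holds.

2NF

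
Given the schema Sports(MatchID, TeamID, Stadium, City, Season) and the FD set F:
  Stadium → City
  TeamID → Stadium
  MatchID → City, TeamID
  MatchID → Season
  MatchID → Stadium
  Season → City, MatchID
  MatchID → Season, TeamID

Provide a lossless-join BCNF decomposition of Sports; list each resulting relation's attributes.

Candidate keys of the original relation: {MatchID}, {Season}.
{City, MatchID, Season, Stadium, TeamID}: {Stadium} determines {City, Stadium} here but is not a superkey — split on Stadium → City, giving {City, Stadium} and {MatchID, Season, Stadium, TeamID}.
{City, Stadium} is in BCNF.
{MatchID, Season, Stadium, TeamID}: {TeamID} determines {Stadium, TeamID} here but is not a superkey — split on TeamID → Stadium, giving {Stadium, TeamID} and {MatchID, Season, TeamID}.
{Stadium, TeamID} is in BCNF.
{MatchID, Season, TeamID} is in BCNF.

{City, Stadium}; {MatchID, Season, TeamID}; {Stadium, TeamID}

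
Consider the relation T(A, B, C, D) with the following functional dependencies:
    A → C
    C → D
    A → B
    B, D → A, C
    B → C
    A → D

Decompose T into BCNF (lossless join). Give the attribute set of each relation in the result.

{A, B, C}; {C, D}

Candidate keys of the original relation: {A}, {B}.
{A, B, C, D}: {C} determines {C, D} here but is not a superkey — split on C → D, giving {C, D} and {A, B, C}.
{C, D} has no BCNF violation.
{A, B, C} has no BCNF violation.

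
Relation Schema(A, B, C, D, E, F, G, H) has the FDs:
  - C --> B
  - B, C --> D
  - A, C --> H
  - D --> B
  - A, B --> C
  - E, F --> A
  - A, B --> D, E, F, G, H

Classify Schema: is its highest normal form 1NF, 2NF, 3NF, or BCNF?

3NF

Candidate keys: {A, B}, {A, C}, {A, D}, {B, E, F}, {C, E, F}, {D, E, F}. Prime attributes: {A, B, C, D, E, F}.
For C --> B we have {C}⁺ = {B, C, D}; {C} is not a superkey, so BCNF fails.
Its right-hand attributes {B} are all prime, as are those of every other non-superkey FD — the relation is in 3NF.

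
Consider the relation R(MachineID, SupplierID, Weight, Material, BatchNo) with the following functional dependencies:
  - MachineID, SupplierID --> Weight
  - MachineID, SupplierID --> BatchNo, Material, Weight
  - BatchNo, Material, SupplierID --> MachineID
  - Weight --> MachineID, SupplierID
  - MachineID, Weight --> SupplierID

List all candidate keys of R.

Closure of {Weight} is {BatchNo, MachineID, Material, SupplierID, Weight}, the whole schema; {Weight} is a candidate key.
Closure of {MachineID, SupplierID} is {BatchNo, MachineID, Material, SupplierID, Weight}, the whole schema; {MachineID, SupplierID} is a candidate key.
Closure of {BatchNo, Material, SupplierID} is {BatchNo, MachineID, Material, SupplierID, Weight}, the whole schema; {BatchNo, Material, SupplierID} is a candidate key.
No proper subset of any of these is a key, and no other minimal superkey exists.

{BatchNo, Material, SupplierID}, {MachineID, SupplierID}, {Weight}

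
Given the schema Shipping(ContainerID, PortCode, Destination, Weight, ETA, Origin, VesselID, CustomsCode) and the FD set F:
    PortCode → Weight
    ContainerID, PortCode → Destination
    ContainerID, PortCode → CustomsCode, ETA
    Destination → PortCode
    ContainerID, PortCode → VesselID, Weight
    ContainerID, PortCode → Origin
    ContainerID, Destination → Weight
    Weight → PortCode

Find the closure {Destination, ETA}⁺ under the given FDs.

Start with {Destination, ETA}.
Destination → PortCode applies; add {PortCode} → now {Destination, ETA, PortCode}.
PortCode → Weight applies; add {Weight} → now {Destination, ETA, PortCode, Weight}.
No further FD applies.

{Destination, ETA, PortCode, Weight}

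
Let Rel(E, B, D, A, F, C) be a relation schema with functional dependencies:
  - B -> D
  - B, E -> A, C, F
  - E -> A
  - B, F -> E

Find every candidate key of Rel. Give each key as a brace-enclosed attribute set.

{B, E}, {B, F}

Attributes never on any right-hand side: {B} — every candidate key must contain it.
Closure of {B, E} is {A, B, C, D, E, F}, the whole schema; {B, E} is a candidate key.
Closure of {B, F} is {A, B, C, D, E, F}, the whole schema; {B, F} is a candidate key.
No proper subset of any of these is a key, and no other minimal superkey exists.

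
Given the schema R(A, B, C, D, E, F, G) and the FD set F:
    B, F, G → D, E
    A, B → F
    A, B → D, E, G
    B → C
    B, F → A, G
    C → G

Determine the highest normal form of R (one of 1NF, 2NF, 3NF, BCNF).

Candidate keys: {A, B}, {B, F}. Prime attributes: {A, B, F}.
B → C: {B}⁺ = {B, C, G}, which is not all of the attributes, so the left side is not a superkey — BCNF is violated.
B → C determines the non-prime attribute {C} from a non-superkey — 3NF is violated.
Since {B} ⊂ {A, B} and {B}⁺ ⊇ {C, G} with {C, G} non-prime, there is a partial dependency; 2NF fails.

1NF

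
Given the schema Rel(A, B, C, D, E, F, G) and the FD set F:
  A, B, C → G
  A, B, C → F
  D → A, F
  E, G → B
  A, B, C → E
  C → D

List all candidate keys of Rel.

{B, C}, {C, E, G}

{C} never appears on the right of any FD, so every key must include it.
{B, C}⁺ = {A, B, C, D, E, F, G} — all of the relation — so {B, C} is a candidate key.
{C, E, G}⁺ = {A, B, C, D, E, F, G} — all of the relation — so {C, E, G} is a candidate key.
These are minimal and exhaustive — every other superkey contains one of them.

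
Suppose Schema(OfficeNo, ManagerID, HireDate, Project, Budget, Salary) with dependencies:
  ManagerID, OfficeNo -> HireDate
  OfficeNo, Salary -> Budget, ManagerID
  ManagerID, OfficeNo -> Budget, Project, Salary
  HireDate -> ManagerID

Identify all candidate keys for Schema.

{HireDate, OfficeNo}, {ManagerID, OfficeNo}, {OfficeNo, Salary}

{OfficeNo} never appears on the right of any FD, so every key must include it.
Closure of {HireDate, OfficeNo} is {Budget, HireDate, ManagerID, OfficeNo, Project, Salary}, the whole schema; {HireDate, OfficeNo} is a candidate key.
Closure of {ManagerID, OfficeNo} is {Budget, HireDate, ManagerID, OfficeNo, Project, Salary}, the whole schema; {ManagerID, OfficeNo} is a candidate key.
Closure of {OfficeNo, Salary} is {Budget, HireDate, ManagerID, OfficeNo, Project, Salary}, the whole schema; {OfficeNo, Salary} is a candidate key.
These are minimal and exhaustive — every other superkey contains one of them.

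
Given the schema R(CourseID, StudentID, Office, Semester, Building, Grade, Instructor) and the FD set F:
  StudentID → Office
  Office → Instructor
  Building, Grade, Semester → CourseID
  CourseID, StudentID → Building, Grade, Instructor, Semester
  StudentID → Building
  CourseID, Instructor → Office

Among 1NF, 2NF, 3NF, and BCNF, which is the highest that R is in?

1NF

Candidate keys: {CourseID, StudentID}, {Grade, Semester, StudentID}. Prime attributes: {CourseID, Grade, Semester, StudentID}.
StudentID → Office breaks BCNF: {StudentID}⁺ = {Building, Instructor, Office, StudentID}, so {StudentID} is not a superkey.
StudentID → Office determines the non-prime attribute {Office} from a non-superkey — 3NF is violated.
The proper key subset {StudentID} of {CourseID, StudentID} determines non-prime {Building, Instructor, Office}, so the relation is not even in 2NF.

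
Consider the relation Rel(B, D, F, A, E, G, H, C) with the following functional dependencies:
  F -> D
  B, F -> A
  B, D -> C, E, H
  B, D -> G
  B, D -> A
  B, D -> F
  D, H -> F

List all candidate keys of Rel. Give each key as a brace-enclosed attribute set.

{B} never appears on the right of any FD, so every key must include it.
{B, D}⁺ = {A, B, C, D, E, F, G, H}, which is every attribute, so {B, D} is a candidate key.
{B, F}⁺ = {A, B, C, D, E, F, G, H}, which is every attribute, so {B, F} is a candidate key.
Any other superkey properly contains one of these, so there are no further candidate keys.

{B, D}, {B, F}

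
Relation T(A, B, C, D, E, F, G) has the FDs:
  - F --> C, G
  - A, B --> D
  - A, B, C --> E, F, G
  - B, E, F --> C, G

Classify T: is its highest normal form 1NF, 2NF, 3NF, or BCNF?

Candidate keys: {A, B, C}, {A, B, F}. Prime attributes: {A, B, C, F}.
F --> C, G breaks BCNF: {F}⁺ = {C, F, G}, so {F} is not a superkey.
F --> C, G has non-prime {G} on the right and a non-superkey on the left, so 3NF fails.
Since {A, B} ⊂ {A, B, C} and {A, B}⁺ ⊇ {D} with {D} non-prime, there is a partial dependency; 2NF fails.

1NF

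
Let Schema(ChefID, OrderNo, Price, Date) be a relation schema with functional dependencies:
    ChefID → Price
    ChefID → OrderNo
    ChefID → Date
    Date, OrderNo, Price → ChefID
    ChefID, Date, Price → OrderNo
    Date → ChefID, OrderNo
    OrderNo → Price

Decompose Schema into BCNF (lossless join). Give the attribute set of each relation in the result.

{ChefID, Date, OrderNo}; {OrderNo, Price}

Candidate keys of the original relation: {ChefID}, {Date}.
In {ChefID, Date, OrderNo, Price}, {OrderNo} is not a superkey ({OrderNo}⁺ restricted to this set is {OrderNo, Price}), so split on OrderNo → Price into {OrderNo, Price} and {ChefID, Date, OrderNo}.
{OrderNo, Price}: every determinant is a superkey — BCNF.
{ChefID, Date, OrderNo}: every determinant is a superkey — BCNF.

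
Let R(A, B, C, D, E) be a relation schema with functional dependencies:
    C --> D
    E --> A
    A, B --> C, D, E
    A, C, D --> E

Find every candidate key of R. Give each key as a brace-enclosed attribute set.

{A, B}, {B, E}

Attributes never on any right-hand side: {B} — every candidate key must contain it.
Closure of {A, B} is {A, B, C, D, E}, the whole schema; {A, B} is a candidate key.
Closure of {B, E} is {A, B, C, D, E}, the whole schema; {B, E} is a candidate key.
Any other superkey properly contains one of these, so there are no further candidate keys.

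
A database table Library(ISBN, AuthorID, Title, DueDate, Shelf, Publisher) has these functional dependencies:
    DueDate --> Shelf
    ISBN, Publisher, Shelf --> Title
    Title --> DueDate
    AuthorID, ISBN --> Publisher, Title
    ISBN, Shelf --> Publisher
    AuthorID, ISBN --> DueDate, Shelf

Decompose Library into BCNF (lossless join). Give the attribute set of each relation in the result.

{AuthorID, ISBN, Title}; {DueDate, Shelf}; {DueDate, Title}; {ISBN, Publisher, Title}

Candidate key of the original relation: {AuthorID, ISBN}.
In {AuthorID, DueDate, ISBN, Publisher, Shelf, Title}, {DueDate} is not a superkey ({DueDate}⁺ restricted to this set is {DueDate, Shelf}), so split on DueDate --> Shelf into {DueDate, Shelf} and {AuthorID, DueDate, ISBN, Publisher, Title}.
{DueDate, Shelf}: every determinant is a superkey — BCNF.
In {AuthorID, DueDate, ISBN, Publisher, Title}, {Title} is not a superkey ({Title}⁺ restricted to this set is {DueDate, Title}), so split on Title --> DueDate into {DueDate, Title} and {AuthorID, ISBN, Publisher, Title}.
{DueDate, Title}: every determinant is a superkey — BCNF.
In {AuthorID, ISBN, Publisher, Title}, {ISBN, Title} is not a superkey ({ISBN, Title}⁺ restricted to this set is {ISBN, Publisher, Title}), so split on ISBN, Title --> Publisher into {ISBN, Publisher, Title} and {AuthorID, ISBN, Title}.
{ISBN, Publisher, Title}: every determinant is a superkey — BCNF.
{AuthorID, ISBN, Title}: every determinant is a superkey — BCNF.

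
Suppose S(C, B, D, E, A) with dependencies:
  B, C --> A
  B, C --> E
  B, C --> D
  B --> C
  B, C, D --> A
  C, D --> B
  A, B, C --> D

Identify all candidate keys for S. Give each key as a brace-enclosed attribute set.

{B}, {C, D}

{B}⁺ = {A, B, C, D, E} — all of the relation — so {B} is a candidate key.
{C, D}⁺ = {A, B, C, D, E} — all of the relation — so {C, D} is a candidate key.
No proper subset of any of these is a key, and no other minimal superkey exists.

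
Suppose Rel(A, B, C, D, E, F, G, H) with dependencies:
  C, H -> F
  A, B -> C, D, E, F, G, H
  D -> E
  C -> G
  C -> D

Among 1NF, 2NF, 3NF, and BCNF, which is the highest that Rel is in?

Candidate key: {A, B}. Prime attributes: {A, B}.
C, H -> F breaks BCNF: {C, H}⁺ = {C, D, E, F, G, H}, so {C, H} is not a superkey.
C, H -> F has non-prime {F} on the right and a non-superkey on the left, so 3NF fails.
Checking every proper subset of each key, none determines a non-prime attribute — 2NF is satisfied.

2NF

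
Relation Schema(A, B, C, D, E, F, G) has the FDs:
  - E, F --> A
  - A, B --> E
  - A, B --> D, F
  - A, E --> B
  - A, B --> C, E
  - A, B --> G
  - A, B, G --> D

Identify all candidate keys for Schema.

{A, B}, {A, E}, {E, F}

Closure of {A, B} is {A, B, C, D, E, F, G}, the whole schema; {A, B} is a candidate key.
Closure of {A, E} is {A, B, C, D, E, F, G}, the whole schema; {A, E} is a candidate key.
Closure of {E, F} is {A, B, C, D, E, F, G}, the whole schema; {E, F} is a candidate key.
Any other superkey properly contains one of these, so there are no further candidate keys.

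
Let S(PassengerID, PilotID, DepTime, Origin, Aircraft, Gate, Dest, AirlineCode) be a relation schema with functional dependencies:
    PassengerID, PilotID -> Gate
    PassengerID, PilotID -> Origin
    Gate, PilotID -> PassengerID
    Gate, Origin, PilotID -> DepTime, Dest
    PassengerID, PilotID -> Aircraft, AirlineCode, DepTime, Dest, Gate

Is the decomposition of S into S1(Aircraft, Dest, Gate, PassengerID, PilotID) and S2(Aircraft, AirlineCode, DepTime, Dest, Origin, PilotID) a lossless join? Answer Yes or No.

No

The shared attributes are {Aircraft, Dest, PilotID} and {Aircraft, Dest, PilotID}⁺ = {Aircraft, Dest, PilotID}.
S1 ⊄ {Aircraft, Dest, PilotID} and S2 ⊄ {Aircraft, Dest, PilotID}, so the split is lossy.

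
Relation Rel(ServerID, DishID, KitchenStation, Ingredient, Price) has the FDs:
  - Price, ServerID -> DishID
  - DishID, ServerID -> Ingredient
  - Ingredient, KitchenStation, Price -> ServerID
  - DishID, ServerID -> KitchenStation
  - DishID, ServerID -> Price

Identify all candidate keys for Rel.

{DishID, ServerID}, {Ingredient, KitchenStation, Price}, {Price, ServerID}

{DishID, ServerID}⁺ = {DishID, Ingredient, KitchenStation, Price, ServerID} — all of the relation — so {DishID, ServerID} is a candidate key.
{Price, ServerID}⁺ = {DishID, Ingredient, KitchenStation, Price, ServerID} — all of the relation — so {Price, ServerID} is a candidate key.
{Ingredient, KitchenStation, Price}⁺ = {DishID, Ingredient, KitchenStation, Price, ServerID} — all of the relation — so {Ingredient, KitchenStation, Price} is a candidate key.
These are minimal and exhaustive — every other superkey contains one of them.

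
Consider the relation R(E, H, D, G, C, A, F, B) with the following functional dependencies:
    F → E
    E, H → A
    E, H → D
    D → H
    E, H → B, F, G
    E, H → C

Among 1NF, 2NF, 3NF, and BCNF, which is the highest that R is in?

3NF

Candidate keys: {D, E}, {D, F}, {E, H}, {F, H}. Prime attributes: {D, E, F, H}.
F → E: {F}⁺ = {E, F}, which is not all of the attributes, so the left side is not a superkey — BCNF is violated.
Since {E} ⊆ prime attributes and every other non-superkey FD also has a prime right side, the schema is in 3NF.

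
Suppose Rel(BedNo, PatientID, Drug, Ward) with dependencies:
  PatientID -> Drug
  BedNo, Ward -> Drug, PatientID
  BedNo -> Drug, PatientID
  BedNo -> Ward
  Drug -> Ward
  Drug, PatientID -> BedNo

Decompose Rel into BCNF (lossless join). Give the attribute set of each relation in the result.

Candidate keys of the original relation: {BedNo}, {PatientID}.
In {BedNo, Drug, PatientID, Ward}, {Drug} is not a superkey ({Drug}⁺ restricted to this set is {Drug, Ward}), so split on Drug -> Ward into {Drug, Ward} and {BedNo, Drug, PatientID}.
{Drug, Ward}: every determinant is a superkey — BCNF.
{BedNo, Drug, PatientID}: every determinant is a superkey — BCNF.

{BedNo, Drug, PatientID}; {Drug, Ward}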